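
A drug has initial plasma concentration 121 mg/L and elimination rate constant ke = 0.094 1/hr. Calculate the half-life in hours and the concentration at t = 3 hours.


t_half = ln(2) / ke = 0.693147 / 0.094 = 7.374 hr
C(t) = C0 * exp(-ke*t) = 121 * exp(-0.094*3)
C(3) = 91.27 mg/L


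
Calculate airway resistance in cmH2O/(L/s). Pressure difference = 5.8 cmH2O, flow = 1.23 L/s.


R = dP / flow
R = 5.8 / 1.23
R = 4.715 cmH2O/(L/s)


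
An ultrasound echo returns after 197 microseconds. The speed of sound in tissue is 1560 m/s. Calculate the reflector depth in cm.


depth = c * t / 2
t = 197 us = 1.9700e-04 s
depth = 1560 * 1.9700e-04 / 2
depth = 0.15366 m = 15.366 cm


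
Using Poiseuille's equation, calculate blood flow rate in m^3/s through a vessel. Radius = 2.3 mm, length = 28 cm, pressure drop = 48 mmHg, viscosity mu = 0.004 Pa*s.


Q = pi*r^4*dP / (8*mu*L)
r = 0.0023 m, L = 0.28 m
dP = 48 mmHg = 6399.456 Pa
Q = 6.2791e-05 m^3/s


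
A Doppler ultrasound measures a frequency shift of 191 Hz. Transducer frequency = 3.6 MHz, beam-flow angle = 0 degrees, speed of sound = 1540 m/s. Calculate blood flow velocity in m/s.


v = fd * c / (2 * f0 * cos(theta))
v = 191 * 1540 / (2 * 3.6000e+06 * cos(0))
v = 0.04085 m/s


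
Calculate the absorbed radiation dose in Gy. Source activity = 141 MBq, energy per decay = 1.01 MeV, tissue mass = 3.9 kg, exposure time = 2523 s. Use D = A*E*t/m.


A = 141 MBq = 1.4100e+08 Bq
E = 1.01 MeV = 1.61802e-13 J
D = A*E*t/m = 1.4100e+08*1.61802e-13*2523/3.9
D = 0.01476 Gy


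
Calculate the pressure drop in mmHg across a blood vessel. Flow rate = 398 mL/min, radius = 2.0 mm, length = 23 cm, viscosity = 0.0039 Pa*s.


dP = 8*mu*L*Q / (pi*r^4)
Q = 398 mL/min = 6.63333e-06 m^3/s
dP = 946.987 Pa = 946.987 / 133.322 mmHg = 7.103 mmHg


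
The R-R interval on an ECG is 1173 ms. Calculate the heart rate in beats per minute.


HR = 60 / RR_interval(s)
RR = 1173 ms = 1.173 s
HR = 60 / 1.173 = 51.15 bpm


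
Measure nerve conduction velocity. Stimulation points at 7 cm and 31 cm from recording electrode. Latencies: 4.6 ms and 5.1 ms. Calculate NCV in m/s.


Distance = (31 - 7) / 100 = 0.24 m
dt = (5.1 - 4.6) / 1000 = 5.0000e-04 s
NCV = dist / dt = 480 m/s


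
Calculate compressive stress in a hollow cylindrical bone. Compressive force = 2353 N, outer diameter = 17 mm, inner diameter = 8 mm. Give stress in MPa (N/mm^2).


A = pi*(r_o^2 - r_i^2)
r_o = 8.5 mm, r_i = 4 mm
A = 176.715 mm^2
sigma = F/A = 2353 / 176.715
sigma = 13.32 MPa


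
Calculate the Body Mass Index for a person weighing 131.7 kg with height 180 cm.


BMI = weight / height^2
height = 180 cm = 1.8 m
BMI = 131.7 / 1.8^2
BMI = 40.65 kg/m^2


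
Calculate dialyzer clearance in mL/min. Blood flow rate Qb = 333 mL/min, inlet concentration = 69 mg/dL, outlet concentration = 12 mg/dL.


K = Qb * (Cb_in - Cb_out) / Cb_in
K = 333 * (69 - 12) / 69
K = 275.1 mL/min


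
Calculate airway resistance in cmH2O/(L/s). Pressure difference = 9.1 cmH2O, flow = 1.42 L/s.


R = dP / flow
R = 9.1 / 1.42
R = 6.408 cmH2O/(L/s)


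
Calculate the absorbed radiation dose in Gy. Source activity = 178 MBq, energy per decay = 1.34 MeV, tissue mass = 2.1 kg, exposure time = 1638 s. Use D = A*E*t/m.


A = 178 MBq = 1.7800e+08 Bq
E = 1.34 MeV = 2.14668e-13 J
D = A*E*t/m = 1.7800e+08*2.14668e-13*1638/2.1
D = 0.0298 Gy


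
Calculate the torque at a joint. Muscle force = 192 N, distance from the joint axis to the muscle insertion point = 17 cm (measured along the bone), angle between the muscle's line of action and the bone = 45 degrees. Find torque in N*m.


Torque = F * d * sin(theta)   (moment arm = d*sin(theta))
d = 17 cm = 0.17 m
Torque = 192 * 0.17 * sin(45)
Torque = 23.08 N*m


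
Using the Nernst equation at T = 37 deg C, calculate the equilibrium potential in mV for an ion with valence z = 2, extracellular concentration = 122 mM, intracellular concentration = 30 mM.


E = (RT/(zF)) * ln(C_out/C_in)
T = 37 + 273.15 = 310.15 K
E = (8.314 * 310.15 / (2 * 96485)) * ln(122/30)
E = 18.75 mV


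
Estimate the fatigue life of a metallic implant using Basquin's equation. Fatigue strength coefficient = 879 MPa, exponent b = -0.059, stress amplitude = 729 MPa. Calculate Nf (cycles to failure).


sigma_a = sigma_f' * (2Nf)^b
2Nf = (sigma_a/sigma_f')^(1/b)
2Nf = (729/879)^(1/-0.059)
2Nf = 23.840259
Nf = 11.92


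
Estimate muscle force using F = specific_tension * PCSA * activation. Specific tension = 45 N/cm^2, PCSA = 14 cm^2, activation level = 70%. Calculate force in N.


F = sigma * PCSA * activation
F = 45 * 14 * 0.7
F = 441 N


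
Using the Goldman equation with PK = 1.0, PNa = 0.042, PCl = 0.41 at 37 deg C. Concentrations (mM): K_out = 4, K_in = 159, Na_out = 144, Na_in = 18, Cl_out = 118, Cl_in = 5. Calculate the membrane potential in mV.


Vm = (RT/F)*ln((PK*Ko + PNa*Nao + PCl*Cli)/(PK*Ki + PNa*Nai + PCl*Clo))
Numer = 12.098, Denom = 208.136
Vm = -76.04 mV


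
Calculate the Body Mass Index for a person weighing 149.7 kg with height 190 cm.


BMI = weight / height^2
height = 190 cm = 1.9 m
BMI = 149.7 / 1.9^2
BMI = 41.47 kg/m^2


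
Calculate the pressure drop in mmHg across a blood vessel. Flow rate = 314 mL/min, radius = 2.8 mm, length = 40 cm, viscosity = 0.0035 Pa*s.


dP = 8*mu*L*Q / (pi*r^4)
Q = 314 mL/min = 5.23333e-06 m^3/s
dP = 303.539 Pa = 303.539 / 133.322 mmHg = 2.277 mmHg


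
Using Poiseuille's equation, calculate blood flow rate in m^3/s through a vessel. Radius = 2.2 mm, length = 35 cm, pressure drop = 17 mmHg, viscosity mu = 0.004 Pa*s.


Q = pi*r^4*dP / (8*mu*L)
r = 0.0022 m, L = 0.35 m
dP = 17 mmHg = 2266.474 Pa
Q = 1.4893e-05 m^3/s


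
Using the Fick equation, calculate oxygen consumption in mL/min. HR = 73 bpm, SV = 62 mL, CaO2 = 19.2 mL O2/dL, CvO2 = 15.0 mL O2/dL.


CO = HR*SV = 73*62/1000 = 4.526 L/min
a-v O2 diff = 19.2 - 15.0 = 4.2 mL/dL
VO2 = CO * (CaO2-CvO2) * 10 dL/L
VO2 = 4.526 * 4.2 * 10
VO2 = 190.1 mL/min


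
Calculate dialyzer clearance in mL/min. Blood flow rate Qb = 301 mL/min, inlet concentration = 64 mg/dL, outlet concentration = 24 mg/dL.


K = Qb * (Cb_in - Cb_out) / Cb_in
K = 301 * (64 - 24) / 64
K = 188.1 mL/min


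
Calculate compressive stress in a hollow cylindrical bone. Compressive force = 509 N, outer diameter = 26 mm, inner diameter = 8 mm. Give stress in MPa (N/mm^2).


A = pi*(r_o^2 - r_i^2)
r_o = 13 mm, r_i = 4 mm
A = 480.664 mm^2
sigma = F/A = 509 / 480.664
sigma = 1.059 MPa


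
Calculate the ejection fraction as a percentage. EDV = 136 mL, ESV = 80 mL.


SV = EDV - ESV = 136 - 80 = 56 mL
EF = SV/EDV * 100 = 56/136 * 100
EF = 41.18%


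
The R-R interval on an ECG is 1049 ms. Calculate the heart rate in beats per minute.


HR = 60 / RR_interval(s)
RR = 1049 ms = 1.049 s
HR = 60 / 1.049 = 57.2 bpm


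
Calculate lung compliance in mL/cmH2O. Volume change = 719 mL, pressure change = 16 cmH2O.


C = dV / dP
C = 719 / 16
C = 44.94 mL/cmH2O


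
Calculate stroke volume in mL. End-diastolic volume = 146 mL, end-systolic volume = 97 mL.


SV = EDV - ESV
SV = 146 - 97
SV = 49 mL


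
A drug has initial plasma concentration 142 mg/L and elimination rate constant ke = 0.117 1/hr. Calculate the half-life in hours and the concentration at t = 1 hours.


t_half = ln(2) / ke = 0.693147 / 0.117 = 5.924 hr
C(t) = C0 * exp(-ke*t) = 142 * exp(-0.117*1)
C(1) = 126.3 mg/L


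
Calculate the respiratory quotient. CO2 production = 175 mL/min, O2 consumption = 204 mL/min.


RQ = VCO2 / VO2
RQ = 175 / 204
RQ = 0.8578


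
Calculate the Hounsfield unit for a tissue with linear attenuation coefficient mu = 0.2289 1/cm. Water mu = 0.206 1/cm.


HU = ((mu_tissue - mu_water) / mu_water) * 1000
HU = ((0.2289 - 0.206) / 0.206) * 1000
HU = 111.2


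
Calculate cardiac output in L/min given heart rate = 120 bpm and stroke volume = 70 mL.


CO = HR * SV
CO = 120 * 70 / 1000
CO = 8.4 L/min


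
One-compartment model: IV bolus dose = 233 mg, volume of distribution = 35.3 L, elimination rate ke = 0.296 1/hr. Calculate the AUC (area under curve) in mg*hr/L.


C0 = Dose/Vd = 233/35.3 = 6.60057 mg/L
AUC = C0/ke = 6.60057/0.296
AUC = 22.3 mg*hr/L


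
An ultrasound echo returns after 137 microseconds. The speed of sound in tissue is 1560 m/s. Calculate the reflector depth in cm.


depth = c * t / 2
t = 137 us = 1.3700e-04 s
depth = 1560 * 1.3700e-04 / 2
depth = 0.10686 m = 10.686 cm


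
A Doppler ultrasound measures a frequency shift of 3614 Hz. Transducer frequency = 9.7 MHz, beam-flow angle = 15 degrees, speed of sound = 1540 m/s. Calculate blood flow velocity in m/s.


v = fd * c / (2 * f0 * cos(theta))
v = 3614 * 1540 / (2 * 9.7000e+06 * cos(15))
v = 0.297 m/s


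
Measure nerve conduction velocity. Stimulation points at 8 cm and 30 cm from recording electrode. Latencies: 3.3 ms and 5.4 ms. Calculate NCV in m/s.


Distance = (30 - 8) / 100 = 0.22 m
dt = (5.4 - 3.3) / 1000 = 0.0021 s
NCV = dist / dt = 104.8 m/s


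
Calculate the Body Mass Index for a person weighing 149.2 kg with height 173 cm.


BMI = weight / height^2
height = 173 cm = 1.73 m
BMI = 149.2 / 1.73^2
BMI = 49.85 kg/m^2


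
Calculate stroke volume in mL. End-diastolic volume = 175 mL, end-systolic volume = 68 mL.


SV = EDV - ESV
SV = 175 - 68
SV = 107 mL


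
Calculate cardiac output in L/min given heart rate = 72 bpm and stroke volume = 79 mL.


CO = HR * SV
CO = 72 * 79 / 1000
CO = 5.688 L/min


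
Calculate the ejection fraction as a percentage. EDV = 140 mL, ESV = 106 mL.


SV = EDV - ESV = 140 - 106 = 34 mL
EF = SV/EDV * 100 = 34/140 * 100
EF = 24.29%


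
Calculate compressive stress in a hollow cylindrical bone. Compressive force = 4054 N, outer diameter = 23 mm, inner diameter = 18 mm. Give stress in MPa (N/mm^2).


A = pi*(r_o^2 - r_i^2)
r_o = 11.5 mm, r_i = 9 mm
A = 161.007 mm^2
sigma = F/A = 4054 / 161.007
sigma = 25.18 MPa


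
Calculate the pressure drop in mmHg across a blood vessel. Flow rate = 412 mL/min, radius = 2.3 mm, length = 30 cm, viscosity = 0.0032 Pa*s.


dP = 8*mu*L*Q / (pi*r^4)
Q = 412 mL/min = 6.86667e-06 m^3/s
dP = 599.855 Pa = 599.855 / 133.322 mmHg = 4.499 mmHg


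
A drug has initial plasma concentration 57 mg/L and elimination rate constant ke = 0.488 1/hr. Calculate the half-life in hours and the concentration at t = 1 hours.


t_half = ln(2) / ke = 0.693147 / 0.488 = 1.42 hr
C(t) = C0 * exp(-ke*t) = 57 * exp(-0.488*1)
C(1) = 34.99 mg/L


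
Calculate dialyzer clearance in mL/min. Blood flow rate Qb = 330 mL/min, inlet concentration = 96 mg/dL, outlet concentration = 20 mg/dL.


K = Qb * (Cb_in - Cb_out) / Cb_in
K = 330 * (96 - 20) / 96
K = 261.2 mL/min


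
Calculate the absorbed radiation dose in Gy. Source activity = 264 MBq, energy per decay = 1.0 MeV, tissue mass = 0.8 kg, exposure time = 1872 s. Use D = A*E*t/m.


A = 264 MBq = 2.6400e+08 Bq
E = 1.0 MeV = 1.602e-13 J
D = A*E*t/m = 2.6400e+08*1.602e-13*1872/0.8
D = 0.09897 Gy


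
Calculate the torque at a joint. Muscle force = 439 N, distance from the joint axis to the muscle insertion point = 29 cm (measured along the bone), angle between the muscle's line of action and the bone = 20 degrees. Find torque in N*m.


Torque = F * d * sin(theta)   (moment arm = d*sin(theta))
d = 29 cm = 0.29 m
Torque = 439 * 0.29 * sin(20)
Torque = 43.54 N*m


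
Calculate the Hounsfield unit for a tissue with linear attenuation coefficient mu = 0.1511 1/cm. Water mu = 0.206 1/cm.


HU = ((mu_tissue - mu_water) / mu_water) * 1000
HU = ((0.1511 - 0.206) / 0.206) * 1000
HU = -266.5


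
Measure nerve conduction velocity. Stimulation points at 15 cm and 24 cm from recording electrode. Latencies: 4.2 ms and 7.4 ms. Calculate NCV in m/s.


Distance = (24 - 15) / 100 = 0.09 m
dt = (7.4 - 4.2) / 1000 = 0.0032 s
NCV = dist / dt = 28.12 m/s


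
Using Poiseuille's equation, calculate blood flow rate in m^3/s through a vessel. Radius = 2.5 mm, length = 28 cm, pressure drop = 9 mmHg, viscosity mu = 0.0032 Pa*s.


Q = pi*r^4*dP / (8*mu*L)
r = 0.0025 m, L = 0.28 m
dP = 9 mmHg = 1199.898 Pa
Q = 2.0543e-05 m^3/s


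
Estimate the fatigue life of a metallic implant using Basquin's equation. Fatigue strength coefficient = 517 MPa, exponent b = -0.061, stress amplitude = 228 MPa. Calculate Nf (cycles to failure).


sigma_a = sigma_f' * (2Nf)^b
2Nf = (sigma_a/sigma_f')^(1/b)
2Nf = (228/517)^(1/-0.061)
2Nf = 674189.37
Nf = 3.371e+05


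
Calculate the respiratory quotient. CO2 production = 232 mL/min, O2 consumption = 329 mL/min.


RQ = VCO2 / VO2
RQ = 232 / 329
RQ = 0.7052


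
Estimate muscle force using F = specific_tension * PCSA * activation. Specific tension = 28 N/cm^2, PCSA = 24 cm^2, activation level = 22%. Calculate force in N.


F = sigma * PCSA * activation
F = 28 * 24 * 0.22
F = 147.8 N


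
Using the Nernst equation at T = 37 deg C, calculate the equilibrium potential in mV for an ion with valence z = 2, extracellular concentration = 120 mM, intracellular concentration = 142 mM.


E = (RT/(zF)) * ln(C_out/C_in)
T = 37 + 273.15 = 310.15 K
E = (8.314 * 310.15 / (2 * 96485)) * ln(120/142)
E = -2.249 mV


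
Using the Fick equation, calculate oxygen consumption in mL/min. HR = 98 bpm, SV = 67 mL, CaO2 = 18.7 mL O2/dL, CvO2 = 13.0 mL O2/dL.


CO = HR*SV = 98*67/1000 = 6.566 L/min
a-v O2 diff = 18.7 - 13.0 = 5.7 mL/dL
VO2 = CO * (CaO2-CvO2) * 10 dL/L
VO2 = 6.566 * 5.7 * 10
VO2 = 374.3 mL/min


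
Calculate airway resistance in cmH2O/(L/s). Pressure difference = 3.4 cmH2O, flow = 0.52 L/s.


R = dP / flow
R = 3.4 / 0.52
R = 6.538 cmH2O/(L/s)


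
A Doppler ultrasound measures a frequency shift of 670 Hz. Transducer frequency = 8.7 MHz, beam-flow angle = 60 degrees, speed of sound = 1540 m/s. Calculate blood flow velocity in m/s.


v = fd * c / (2 * f0 * cos(theta))
v = 670 * 1540 / (2 * 8.7000e+06 * cos(60))
v = 0.1186 m/s


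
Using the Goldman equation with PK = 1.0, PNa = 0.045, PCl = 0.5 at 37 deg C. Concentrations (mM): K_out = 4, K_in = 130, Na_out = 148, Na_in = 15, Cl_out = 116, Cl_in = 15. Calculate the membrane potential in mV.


Vm = (RT/F)*ln((PK*Ko + PNa*Nao + PCl*Cli)/(PK*Ki + PNa*Nai + PCl*Clo))
Numer = 18.16, Denom = 188.675
Vm = -62.56 mV


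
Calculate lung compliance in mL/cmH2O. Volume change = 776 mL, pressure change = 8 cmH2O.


C = dV / dP
C = 776 / 8
C = 97 mL/cmH2O


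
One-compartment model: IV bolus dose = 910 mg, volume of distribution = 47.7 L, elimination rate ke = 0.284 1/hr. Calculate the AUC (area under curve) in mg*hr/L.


C0 = Dose/Vd = 910/47.7 = 19.0776 mg/L
AUC = C0/ke = 19.0776/0.284
AUC = 67.17 mg*hr/L


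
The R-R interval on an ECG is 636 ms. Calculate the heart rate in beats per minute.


HR = 60 / RR_interval(s)
RR = 636 ms = 0.636 s
HR = 60 / 0.636 = 94.34 bpm


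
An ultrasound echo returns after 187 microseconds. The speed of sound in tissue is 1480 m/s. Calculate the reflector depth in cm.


depth = c * t / 2
t = 187 us = 1.8700e-04 s
depth = 1480 * 1.8700e-04 / 2
depth = 0.13838 m = 13.838 cm


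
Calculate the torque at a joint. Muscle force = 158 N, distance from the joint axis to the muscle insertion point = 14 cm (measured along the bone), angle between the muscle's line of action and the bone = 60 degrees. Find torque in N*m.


Torque = F * d * sin(theta)   (moment arm = d*sin(theta))
d = 14 cm = 0.14 m
Torque = 158 * 0.14 * sin(60)
Torque = 19.16 N*m


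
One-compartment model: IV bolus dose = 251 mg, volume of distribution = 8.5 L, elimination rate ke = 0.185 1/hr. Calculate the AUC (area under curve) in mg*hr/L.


C0 = Dose/Vd = 251/8.5 = 29.5294 mg/L
AUC = C0/ke = 29.5294/0.185
AUC = 159.6 mg*hr/L


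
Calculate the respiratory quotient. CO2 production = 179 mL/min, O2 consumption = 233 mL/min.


RQ = VCO2 / VO2
RQ = 179 / 233
RQ = 0.7682


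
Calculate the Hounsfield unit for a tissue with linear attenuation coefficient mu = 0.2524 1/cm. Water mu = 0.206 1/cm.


HU = ((mu_tissue - mu_water) / mu_water) * 1000
HU = ((0.2524 - 0.206) / 0.206) * 1000
HU = 225.2


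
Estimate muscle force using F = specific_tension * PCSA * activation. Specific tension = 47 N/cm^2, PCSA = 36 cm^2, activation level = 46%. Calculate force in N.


F = sigma * PCSA * activation
F = 47 * 36 * 0.46
F = 778.3 N


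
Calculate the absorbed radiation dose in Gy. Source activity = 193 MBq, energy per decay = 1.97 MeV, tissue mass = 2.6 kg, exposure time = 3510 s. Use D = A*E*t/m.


A = 193 MBq = 1.9300e+08 Bq
E = 1.97 MeV = 3.15594e-13 J
D = A*E*t/m = 1.9300e+08*3.15594e-13*3510/2.6
D = 0.08223 Gy


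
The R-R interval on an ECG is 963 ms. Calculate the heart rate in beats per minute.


HR = 60 / RR_interval(s)
RR = 963 ms = 0.963 s
HR = 60 / 0.963 = 62.31 bpm


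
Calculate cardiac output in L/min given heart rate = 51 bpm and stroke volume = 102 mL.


CO = HR * SV
CO = 51 * 102 / 1000
CO = 5.202 L/min


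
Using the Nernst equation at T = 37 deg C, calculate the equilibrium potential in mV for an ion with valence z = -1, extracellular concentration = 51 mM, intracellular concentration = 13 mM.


E = (RT/(zF)) * ln(C_out/C_in)
T = 37 + 273.15 = 310.15 K
E = (8.314 * 310.15 / (-1 * 96485)) * ln(51/13)
E = -36.53 mV


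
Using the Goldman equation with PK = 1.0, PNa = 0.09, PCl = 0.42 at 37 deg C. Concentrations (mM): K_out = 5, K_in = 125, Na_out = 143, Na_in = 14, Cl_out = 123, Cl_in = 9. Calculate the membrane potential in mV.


Vm = (RT/F)*ln((PK*Ko + PNa*Nao + PCl*Cli)/(PK*Ki + PNa*Nai + PCl*Clo))
Numer = 21.65, Denom = 177.92
Vm = -56.29 mV


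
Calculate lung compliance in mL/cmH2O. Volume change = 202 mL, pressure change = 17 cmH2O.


C = dV / dP
C = 202 / 17
C = 11.88 mL/cmH2O


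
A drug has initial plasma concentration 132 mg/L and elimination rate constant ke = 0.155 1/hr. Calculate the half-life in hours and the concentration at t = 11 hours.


t_half = ln(2) / ke = 0.693147 / 0.155 = 4.472 hr
C(t) = C0 * exp(-ke*t) = 132 * exp(-0.155*11)
C(11) = 23.99 mg/L


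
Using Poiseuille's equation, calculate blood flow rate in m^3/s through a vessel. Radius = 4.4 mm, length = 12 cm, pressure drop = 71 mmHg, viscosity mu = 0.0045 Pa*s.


Q = pi*r^4*dP / (8*mu*L)
r = 0.0044 m, L = 0.12 m
dP = 71 mmHg = 9465.862 Pa
Q = 0.00258 m^3/s


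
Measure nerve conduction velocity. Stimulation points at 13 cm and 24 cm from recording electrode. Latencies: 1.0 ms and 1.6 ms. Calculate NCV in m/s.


Distance = (24 - 13) / 100 = 0.11 m
dt = (1.6 - 1.0) / 1000 = 6.0000e-04 s
NCV = dist / dt = 183.3 m/s


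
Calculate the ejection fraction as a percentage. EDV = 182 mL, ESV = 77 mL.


SV = EDV - ESV = 182 - 77 = 105 mL
EF = SV/EDV * 100 = 105/182 * 100
EF = 57.69%


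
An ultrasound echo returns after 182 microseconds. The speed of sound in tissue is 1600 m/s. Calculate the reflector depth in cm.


depth = c * t / 2
t = 182 us = 1.8200e-04 s
depth = 1600 * 1.8200e-04 / 2
depth = 0.1456 m = 14.56 cm


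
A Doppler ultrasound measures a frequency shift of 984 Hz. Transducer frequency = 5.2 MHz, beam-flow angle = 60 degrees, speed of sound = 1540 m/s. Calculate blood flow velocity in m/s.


v = fd * c / (2 * f0 * cos(theta))
v = 984 * 1540 / (2 * 5.2000e+06 * cos(60))
v = 0.2914 m/s


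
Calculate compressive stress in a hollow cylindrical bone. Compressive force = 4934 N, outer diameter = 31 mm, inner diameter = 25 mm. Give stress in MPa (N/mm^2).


A = pi*(r_o^2 - r_i^2)
r_o = 15.5 mm, r_i = 12.5 mm
A = 263.894 mm^2
sigma = F/A = 4934 / 263.894
sigma = 18.7 MPa


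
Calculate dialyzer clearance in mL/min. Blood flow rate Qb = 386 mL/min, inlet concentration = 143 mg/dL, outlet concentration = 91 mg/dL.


K = Qb * (Cb_in - Cb_out) / Cb_in
K = 386 * (143 - 91) / 143
K = 140.4 mL/min


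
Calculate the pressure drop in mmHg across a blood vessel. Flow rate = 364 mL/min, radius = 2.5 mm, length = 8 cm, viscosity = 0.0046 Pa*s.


dP = 8*mu*L*Q / (pi*r^4)
Q = 364 mL/min = 6.06667e-06 m^3/s
dP = 145.539 Pa = 145.539 / 133.322 mmHg = 1.092 mmHg


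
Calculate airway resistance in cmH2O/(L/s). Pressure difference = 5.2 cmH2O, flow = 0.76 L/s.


R = dP / flow
R = 5.2 / 0.76
R = 6.842 cmH2O/(L/s)


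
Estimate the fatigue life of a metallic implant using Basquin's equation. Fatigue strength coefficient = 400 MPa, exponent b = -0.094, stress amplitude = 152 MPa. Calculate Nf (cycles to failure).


sigma_a = sigma_f' * (2Nf)^b
2Nf = (sigma_a/sigma_f')^(1/b)
2Nf = (152/400)^(1/-0.094)
2Nf = 29538.421
Nf = 1.477e+04


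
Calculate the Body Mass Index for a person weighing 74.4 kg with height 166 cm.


BMI = weight / height^2
height = 166 cm = 1.66 m
BMI = 74.4 / 1.66^2
BMI = 27 kg/m^2


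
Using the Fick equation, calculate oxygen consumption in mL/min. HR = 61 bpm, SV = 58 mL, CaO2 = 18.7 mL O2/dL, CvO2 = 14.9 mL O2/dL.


CO = HR*SV = 61*58/1000 = 3.538 L/min
a-v O2 diff = 18.7 - 14.9 = 3.8 mL/dL
VO2 = CO * (CaO2-CvO2) * 10 dL/L
VO2 = 3.538 * 3.8 * 10
VO2 = 134.4 mL/min


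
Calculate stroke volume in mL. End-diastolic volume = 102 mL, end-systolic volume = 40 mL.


SV = EDV - ESV
SV = 102 - 40
SV = 62 mL


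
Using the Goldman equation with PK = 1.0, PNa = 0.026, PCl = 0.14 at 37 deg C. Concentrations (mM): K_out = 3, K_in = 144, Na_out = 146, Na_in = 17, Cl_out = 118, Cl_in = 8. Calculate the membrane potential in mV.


Vm = (RT/F)*ln((PK*Ko + PNa*Nao + PCl*Cli)/(PK*Ki + PNa*Nai + PCl*Clo))
Numer = 7.916, Denom = 160.962
Vm = -80.5 mV


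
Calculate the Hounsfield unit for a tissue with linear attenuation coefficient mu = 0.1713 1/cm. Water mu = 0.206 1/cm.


HU = ((mu_tissue - mu_water) / mu_water) * 1000
HU = ((0.1713 - 0.206) / 0.206) * 1000
HU = -168.4


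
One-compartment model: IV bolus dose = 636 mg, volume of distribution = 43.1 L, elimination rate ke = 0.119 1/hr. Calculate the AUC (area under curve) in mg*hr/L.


C0 = Dose/Vd = 636/43.1 = 14.7564 mg/L
AUC = C0/ke = 14.7564/0.119
AUC = 124 mg*hr/L


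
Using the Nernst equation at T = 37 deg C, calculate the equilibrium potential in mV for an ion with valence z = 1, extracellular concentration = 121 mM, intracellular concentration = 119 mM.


E = (RT/(zF)) * ln(C_out/C_in)
T = 37 + 273.15 = 310.15 K
E = (8.314 * 310.15 / (1 * 96485)) * ln(121/119)
E = 0.4454 mV


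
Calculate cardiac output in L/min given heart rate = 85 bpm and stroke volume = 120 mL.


CO = HR * SV
CO = 85 * 120 / 1000
CO = 10.2 L/min


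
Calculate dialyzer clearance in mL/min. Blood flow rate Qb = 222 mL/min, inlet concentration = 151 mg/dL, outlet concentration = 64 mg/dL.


K = Qb * (Cb_in - Cb_out) / Cb_in
K = 222 * (151 - 64) / 151
K = 127.9 mL/min


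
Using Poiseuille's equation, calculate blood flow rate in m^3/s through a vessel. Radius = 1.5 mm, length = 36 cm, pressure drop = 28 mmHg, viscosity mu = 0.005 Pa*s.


Q = pi*r^4*dP / (8*mu*L)
r = 0.0015 m, L = 0.36 m
dP = 28 mmHg = 3733.016 Pa
Q = 4.1230e-06 m^3/s


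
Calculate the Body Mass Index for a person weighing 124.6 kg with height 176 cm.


BMI = weight / height^2
height = 176 cm = 1.76 m
BMI = 124.6 / 1.76^2
BMI = 40.22 kg/m^2


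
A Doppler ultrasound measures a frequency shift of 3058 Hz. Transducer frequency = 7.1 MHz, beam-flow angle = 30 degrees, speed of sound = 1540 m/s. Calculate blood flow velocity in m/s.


v = fd * c / (2 * f0 * cos(theta))
v = 3058 * 1540 / (2 * 7.1000e+06 * cos(30))
v = 0.3829 m/s


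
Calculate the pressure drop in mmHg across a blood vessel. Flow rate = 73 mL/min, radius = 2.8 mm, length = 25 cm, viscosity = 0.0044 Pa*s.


dP = 8*mu*L*Q / (pi*r^4)
Q = 73 mL/min = 1.21667e-06 m^3/s
dP = 55.4464 Pa = 55.4464 / 133.322 mmHg = 0.4159 mmHg


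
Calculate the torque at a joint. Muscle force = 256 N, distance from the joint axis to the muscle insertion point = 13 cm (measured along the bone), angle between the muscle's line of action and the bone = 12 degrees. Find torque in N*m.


Torque = F * d * sin(theta)   (moment arm = d*sin(theta))
d = 13 cm = 0.13 m
Torque = 256 * 0.13 * sin(12)
Torque = 6.919 N*m


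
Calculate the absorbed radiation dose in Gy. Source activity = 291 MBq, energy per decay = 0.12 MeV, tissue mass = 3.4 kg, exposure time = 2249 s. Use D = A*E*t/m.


A = 291 MBq = 2.9100e+08 Bq
E = 0.12 MeV = 1.9224e-14 J
D = A*E*t/m = 2.9100e+08*1.9224e-14*2249/3.4
D = 0.0037 Gy


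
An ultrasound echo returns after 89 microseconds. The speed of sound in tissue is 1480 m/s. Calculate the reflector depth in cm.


depth = c * t / 2
t = 89 us = 8.9000e-05 s
depth = 1480 * 8.9000e-05 / 2
depth = 0.06586 m = 6.586 cm


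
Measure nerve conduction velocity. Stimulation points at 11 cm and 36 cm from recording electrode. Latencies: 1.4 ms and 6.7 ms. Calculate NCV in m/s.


Distance = (36 - 11) / 100 = 0.25 m
dt = (6.7 - 1.4) / 1000 = 0.0053 s
NCV = dist / dt = 47.17 m/s


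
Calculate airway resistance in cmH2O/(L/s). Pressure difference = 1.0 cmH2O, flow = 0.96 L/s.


R = dP / flow
R = 1.0 / 0.96
R = 1.042 cmH2O/(L/s)


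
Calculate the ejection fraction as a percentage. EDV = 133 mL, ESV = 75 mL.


SV = EDV - ESV = 133 - 75 = 58 mL
EF = SV/EDV * 100 = 58/133 * 100
EF = 43.61%


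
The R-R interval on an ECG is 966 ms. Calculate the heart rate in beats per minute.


HR = 60 / RR_interval(s)
RR = 966 ms = 0.966 s
HR = 60 / 0.966 = 62.11 bpm


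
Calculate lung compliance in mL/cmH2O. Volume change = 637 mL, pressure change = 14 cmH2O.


C = dV / dP
C = 637 / 14
C = 45.5 mL/cmH2O


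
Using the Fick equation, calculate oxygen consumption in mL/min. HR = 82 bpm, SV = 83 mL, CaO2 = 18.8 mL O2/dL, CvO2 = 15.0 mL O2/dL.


CO = HR*SV = 82*83/1000 = 6.806 L/min
a-v O2 diff = 18.8 - 15.0 = 3.8 mL/dL
VO2 = CO * (CaO2-CvO2) * 10 dL/L
VO2 = 6.806 * 3.8 * 10
VO2 = 258.6 mL/min


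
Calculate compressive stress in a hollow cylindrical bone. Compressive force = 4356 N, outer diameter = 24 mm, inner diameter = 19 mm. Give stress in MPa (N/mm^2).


A = pi*(r_o^2 - r_i^2)
r_o = 12 mm, r_i = 9.5 mm
A = 168.861 mm^2
sigma = F/A = 4356 / 168.861
sigma = 25.8 MPa


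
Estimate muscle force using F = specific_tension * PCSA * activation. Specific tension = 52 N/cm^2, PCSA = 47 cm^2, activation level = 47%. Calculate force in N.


F = sigma * PCSA * activation
F = 52 * 47 * 0.47
F = 1149 N


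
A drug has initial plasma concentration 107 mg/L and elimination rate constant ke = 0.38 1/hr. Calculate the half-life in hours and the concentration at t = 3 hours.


t_half = ln(2) / ke = 0.693147 / 0.38 = 1.824 hr
C(t) = C0 * exp(-ke*t) = 107 * exp(-0.38*3)
C(3) = 34.22 mg/L


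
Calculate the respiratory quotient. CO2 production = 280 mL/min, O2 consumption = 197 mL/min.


RQ = VCO2 / VO2
RQ = 280 / 197
RQ = 1.421


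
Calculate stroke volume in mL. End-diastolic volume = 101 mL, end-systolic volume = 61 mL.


SV = EDV - ESV
SV = 101 - 61
SV = 40 mL


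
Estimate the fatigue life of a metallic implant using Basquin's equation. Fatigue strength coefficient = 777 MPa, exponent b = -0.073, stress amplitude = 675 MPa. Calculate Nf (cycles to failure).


sigma_a = sigma_f' * (2Nf)^b
2Nf = (sigma_a/sigma_f')^(1/b)
2Nf = (675/777)^(1/-0.073)
2Nf = 6.8742061
Nf = 3.437


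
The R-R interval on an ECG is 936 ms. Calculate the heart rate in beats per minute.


HR = 60 / RR_interval(s)
RR = 936 ms = 0.936 s
HR = 60 / 0.936 = 64.1 bpm


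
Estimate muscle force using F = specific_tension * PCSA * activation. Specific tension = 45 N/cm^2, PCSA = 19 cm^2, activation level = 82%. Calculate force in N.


F = sigma * PCSA * activation
F = 45 * 19 * 0.82
F = 701.1 N


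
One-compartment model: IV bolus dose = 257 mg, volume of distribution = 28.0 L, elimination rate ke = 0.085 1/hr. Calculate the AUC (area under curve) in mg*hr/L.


C0 = Dose/Vd = 257/28.0 = 9.17857 mg/L
AUC = C0/ke = 9.17857/0.085
AUC = 108 mg*hr/L


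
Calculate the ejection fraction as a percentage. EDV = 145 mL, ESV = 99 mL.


SV = EDV - ESV = 145 - 99 = 46 mL
EF = SV/EDV * 100 = 46/145 * 100
EF = 31.72%


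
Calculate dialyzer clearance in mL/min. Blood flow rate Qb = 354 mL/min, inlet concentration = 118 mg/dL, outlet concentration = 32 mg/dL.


K = Qb * (Cb_in - Cb_out) / Cb_in
K = 354 * (118 - 32) / 118
K = 258 mL/min


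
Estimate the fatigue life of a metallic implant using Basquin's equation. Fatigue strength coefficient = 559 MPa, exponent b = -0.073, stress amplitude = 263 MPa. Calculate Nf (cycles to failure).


sigma_a = sigma_f' * (2Nf)^b
2Nf = (sigma_a/sigma_f')^(1/b)
2Nf = (263/559)^(1/-0.073)
2Nf = 30598.451
Nf = 1.53e+04


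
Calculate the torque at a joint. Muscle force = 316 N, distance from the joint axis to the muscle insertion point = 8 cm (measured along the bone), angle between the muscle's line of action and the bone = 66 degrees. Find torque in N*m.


Torque = F * d * sin(theta)   (moment arm = d*sin(theta))
d = 8 cm = 0.08 m
Torque = 316 * 0.08 * sin(66)
Torque = 23.09 N*m


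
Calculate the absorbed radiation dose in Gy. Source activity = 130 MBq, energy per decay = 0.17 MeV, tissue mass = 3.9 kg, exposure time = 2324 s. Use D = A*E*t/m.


A = 130 MBq = 1.3000e+08 Bq
E = 0.17 MeV = 2.7234e-14 J
D = A*E*t/m = 1.3000e+08*2.7234e-14*2324/3.9
D = 0.00211 Gy


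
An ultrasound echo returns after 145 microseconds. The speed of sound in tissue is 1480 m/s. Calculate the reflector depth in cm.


depth = c * t / 2
t = 145 us = 1.4500e-04 s
depth = 1480 * 1.4500e-04 / 2
depth = 0.1073 m = 10.73 cm


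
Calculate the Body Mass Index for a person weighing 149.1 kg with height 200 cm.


BMI = weight / height^2
height = 200 cm = 2 m
BMI = 149.1 / 2^2
BMI = 37.27 kg/m^2


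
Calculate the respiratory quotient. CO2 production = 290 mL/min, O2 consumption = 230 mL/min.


RQ = VCO2 / VO2
RQ = 290 / 230
RQ = 1.261


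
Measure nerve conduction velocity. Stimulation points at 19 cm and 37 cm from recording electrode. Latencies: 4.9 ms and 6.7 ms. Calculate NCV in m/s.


Distance = (37 - 19) / 100 = 0.18 m
dt = (6.7 - 4.9) / 1000 = 0.0018 s
NCV = dist / dt = 100 m/s


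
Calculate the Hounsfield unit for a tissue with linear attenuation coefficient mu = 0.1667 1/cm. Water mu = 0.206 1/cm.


HU = ((mu_tissue - mu_water) / mu_water) * 1000
HU = ((0.1667 - 0.206) / 0.206) * 1000
HU = -190.8


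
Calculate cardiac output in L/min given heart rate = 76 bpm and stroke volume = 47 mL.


CO = HR * SV
CO = 76 * 47 / 1000
CO = 3.572 L/min


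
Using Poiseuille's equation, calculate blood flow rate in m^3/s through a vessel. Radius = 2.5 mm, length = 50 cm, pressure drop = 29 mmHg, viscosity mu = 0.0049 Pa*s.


Q = pi*r^4*dP / (8*mu*L)
r = 0.0025 m, L = 0.5 m
dP = 29 mmHg = 3866.338 Pa
Q = 2.4208e-05 m^3/s


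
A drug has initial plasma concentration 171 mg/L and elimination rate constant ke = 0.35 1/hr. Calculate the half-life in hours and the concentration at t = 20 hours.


t_half = ln(2) / ke = 0.693147 / 0.35 = 1.98 hr
C(t) = C0 * exp(-ke*t) = 171 * exp(-0.35*20)
C(20) = 0.1559 mg/L


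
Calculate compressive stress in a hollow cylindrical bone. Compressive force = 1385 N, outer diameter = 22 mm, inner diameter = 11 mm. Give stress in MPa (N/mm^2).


A = pi*(r_o^2 - r_i^2)
r_o = 11 mm, r_i = 5.5 mm
A = 285.1 mm^2
sigma = F/A = 1385 / 285.1
sigma = 4.858 MPa


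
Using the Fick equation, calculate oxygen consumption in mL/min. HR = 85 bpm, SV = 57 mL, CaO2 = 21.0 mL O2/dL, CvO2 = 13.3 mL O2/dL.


CO = HR*SV = 85*57/1000 = 4.845 L/min
a-v O2 diff = 21.0 - 13.3 = 7.7 mL/dL
VO2 = CO * (CaO2-CvO2) * 10 dL/L
VO2 = 4.845 * 7.7 * 10
VO2 = 373.1 mL/min


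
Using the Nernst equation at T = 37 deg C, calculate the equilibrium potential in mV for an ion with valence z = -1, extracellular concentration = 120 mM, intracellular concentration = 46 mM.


E = (RT/(zF)) * ln(C_out/C_in)
T = 37 + 273.15 = 310.15 K
E = (8.314 * 310.15 / (-1 * 96485)) * ln(120/46)
E = -25.63 mV


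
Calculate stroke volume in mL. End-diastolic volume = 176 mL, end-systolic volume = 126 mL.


SV = EDV - ESV
SV = 176 - 126
SV = 50 mL


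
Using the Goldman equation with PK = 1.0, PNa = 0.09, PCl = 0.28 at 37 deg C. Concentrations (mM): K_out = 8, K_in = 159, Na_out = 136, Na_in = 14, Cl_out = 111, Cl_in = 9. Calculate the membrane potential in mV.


Vm = (RT/F)*ln((PK*Ko + PNa*Nao + PCl*Cli)/(PK*Ki + PNa*Nai + PCl*Clo))
Numer = 22.76, Denom = 191.34
Vm = -56.9 mV


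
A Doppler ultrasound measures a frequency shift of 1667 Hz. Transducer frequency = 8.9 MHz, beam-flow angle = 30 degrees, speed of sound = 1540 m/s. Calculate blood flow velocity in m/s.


v = fd * c / (2 * f0 * cos(theta))
v = 1667 * 1540 / (2 * 8.9000e+06 * cos(30))
v = 0.1665 m/s


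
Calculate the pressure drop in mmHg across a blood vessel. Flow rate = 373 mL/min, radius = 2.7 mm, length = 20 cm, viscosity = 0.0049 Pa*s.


dP = 8*mu*L*Q / (pi*r^4)
Q = 373 mL/min = 6.21667e-06 m^3/s
dP = 291.923 Pa = 291.923 / 133.322 mmHg = 2.19 mmHg


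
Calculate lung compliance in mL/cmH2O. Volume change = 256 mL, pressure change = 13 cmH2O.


C = dV / dP
C = 256 / 13
C = 19.69 mL/cmH2O


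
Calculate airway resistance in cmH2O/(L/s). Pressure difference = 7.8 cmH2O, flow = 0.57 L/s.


R = dP / flow
R = 7.8 / 0.57
R = 13.68 cmH2O/(L/s)


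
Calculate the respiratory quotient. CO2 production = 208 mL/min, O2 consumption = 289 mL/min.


RQ = VCO2 / VO2
RQ = 208 / 289
RQ = 0.7197


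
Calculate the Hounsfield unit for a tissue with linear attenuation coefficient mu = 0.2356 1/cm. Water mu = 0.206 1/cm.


HU = ((mu_tissue - mu_water) / mu_water) * 1000
HU = ((0.2356 - 0.206) / 0.206) * 1000
HU = 143.7


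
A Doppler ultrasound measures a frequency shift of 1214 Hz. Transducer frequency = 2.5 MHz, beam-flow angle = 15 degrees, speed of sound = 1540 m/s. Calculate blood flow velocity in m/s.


v = fd * c / (2 * f0 * cos(theta))
v = 1214 * 1540 / (2 * 2.5000e+06 * cos(15))
v = 0.3871 m/s


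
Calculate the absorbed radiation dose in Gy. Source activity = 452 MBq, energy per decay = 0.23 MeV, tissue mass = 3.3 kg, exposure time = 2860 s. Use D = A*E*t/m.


A = 452 MBq = 4.5200e+08 Bq
E = 0.23 MeV = 3.6846e-14 J
D = A*E*t/m = 4.5200e+08*3.6846e-14*2860/3.3
D = 0.01443 Gy


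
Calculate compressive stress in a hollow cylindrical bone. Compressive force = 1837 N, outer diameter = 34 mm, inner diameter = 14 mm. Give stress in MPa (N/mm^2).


A = pi*(r_o^2 - r_i^2)
r_o = 17 mm, r_i = 7 mm
A = 753.982 mm^2
sigma = F/A = 1837 / 753.982
sigma = 2.436 MPa


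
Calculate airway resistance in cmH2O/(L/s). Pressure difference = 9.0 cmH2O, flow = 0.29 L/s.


R = dP / flow
R = 9.0 / 0.29
R = 31.03 cmH2O/(L/s)


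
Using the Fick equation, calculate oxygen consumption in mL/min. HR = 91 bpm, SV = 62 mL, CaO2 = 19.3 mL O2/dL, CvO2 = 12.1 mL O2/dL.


CO = HR*SV = 91*62/1000 = 5.642 L/min
a-v O2 diff = 19.3 - 12.1 = 7.2 mL/dL
VO2 = CO * (CaO2-CvO2) * 10 dL/L
VO2 = 5.642 * 7.2 * 10
VO2 = 406.2 mL/min


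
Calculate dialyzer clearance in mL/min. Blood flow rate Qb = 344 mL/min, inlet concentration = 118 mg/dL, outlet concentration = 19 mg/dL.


K = Qb * (Cb_in - Cb_out) / Cb_in
K = 344 * (118 - 19) / 118
K = 288.6 mL/min


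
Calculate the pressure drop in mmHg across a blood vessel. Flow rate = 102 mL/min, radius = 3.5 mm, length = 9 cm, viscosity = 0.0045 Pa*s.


dP = 8*mu*L*Q / (pi*r^4)
Q = 102 mL/min = 1.7e-06 m^3/s
dP = 11.6835 Pa = 11.6835 / 133.322 mmHg = 0.08763 mmHg


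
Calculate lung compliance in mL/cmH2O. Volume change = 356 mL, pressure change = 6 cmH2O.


C = dV / dP
C = 356 / 6
C = 59.33 mL/cmH2O


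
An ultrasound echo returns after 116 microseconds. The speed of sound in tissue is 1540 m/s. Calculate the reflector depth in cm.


depth = c * t / 2
t = 116 us = 1.1600e-04 s
depth = 1540 * 1.1600e-04 / 2
depth = 0.08932 m = 8.932 cm


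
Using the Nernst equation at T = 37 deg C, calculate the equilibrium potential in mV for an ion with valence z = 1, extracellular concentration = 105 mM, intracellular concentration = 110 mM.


E = (RT/(zF)) * ln(C_out/C_in)
T = 37 + 273.15 = 310.15 K
E = (8.314 * 310.15 / (1 * 96485)) * ln(105/110)
E = -1.243 mV


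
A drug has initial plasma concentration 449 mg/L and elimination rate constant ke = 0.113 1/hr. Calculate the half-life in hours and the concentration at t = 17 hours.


t_half = ln(2) / ke = 0.693147 / 0.113 = 6.134 hr
C(t) = C0 * exp(-ke*t) = 449 * exp(-0.113*17)
C(17) = 65.76 mg/L


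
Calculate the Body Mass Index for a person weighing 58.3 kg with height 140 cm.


BMI = weight / height^2
height = 140 cm = 1.4 m
BMI = 58.3 / 1.4^2
BMI = 29.74 kg/m^2


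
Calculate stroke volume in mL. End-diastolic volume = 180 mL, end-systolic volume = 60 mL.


SV = EDV - ESV
SV = 180 - 60
SV = 120 mL


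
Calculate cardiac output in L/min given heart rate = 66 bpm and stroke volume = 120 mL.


CO = HR * SV
CO = 66 * 120 / 1000
CO = 7.92 L/min


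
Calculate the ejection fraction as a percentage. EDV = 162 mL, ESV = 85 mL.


SV = EDV - ESV = 162 - 85 = 77 mL
EF = SV/EDV * 100 = 77/162 * 100
EF = 47.53%


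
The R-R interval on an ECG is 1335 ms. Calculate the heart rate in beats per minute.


HR = 60 / RR_interval(s)
RR = 1335 ms = 1.335 s
HR = 60 / 1.335 = 44.94 bpm


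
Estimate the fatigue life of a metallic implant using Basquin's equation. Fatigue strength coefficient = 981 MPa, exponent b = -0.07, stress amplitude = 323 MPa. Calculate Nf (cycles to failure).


sigma_a = sigma_f' * (2Nf)^b
2Nf = (sigma_a/sigma_f')^(1/b)
2Nf = (323/981)^(1/-0.07)
2Nf = 7805098
Nf = 3.9025e+06


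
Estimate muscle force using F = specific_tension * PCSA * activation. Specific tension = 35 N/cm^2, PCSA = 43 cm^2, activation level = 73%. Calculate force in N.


F = sigma * PCSA * activation
F = 35 * 43 * 0.73
F = 1099 N


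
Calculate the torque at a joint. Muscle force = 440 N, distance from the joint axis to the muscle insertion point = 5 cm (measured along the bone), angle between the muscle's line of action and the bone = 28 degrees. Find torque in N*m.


Torque = F * d * sin(theta)   (moment arm = d*sin(theta))
d = 5 cm = 0.05 m
Torque = 440 * 0.05 * sin(28)
Torque = 10.33 N*m


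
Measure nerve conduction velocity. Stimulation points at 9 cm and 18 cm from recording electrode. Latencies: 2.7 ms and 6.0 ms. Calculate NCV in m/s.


Distance = (18 - 9) / 100 = 0.09 m
dt = (6.0 - 2.7) / 1000 = 0.0033 s
NCV = dist / dt = 27.27 m/s


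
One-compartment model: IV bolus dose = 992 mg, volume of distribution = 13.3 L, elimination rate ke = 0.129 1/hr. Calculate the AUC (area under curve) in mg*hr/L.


C0 = Dose/Vd = 992/13.3 = 74.5865 mg/L
AUC = C0/ke = 74.5865/0.129
AUC = 578.2 mg*hr/L


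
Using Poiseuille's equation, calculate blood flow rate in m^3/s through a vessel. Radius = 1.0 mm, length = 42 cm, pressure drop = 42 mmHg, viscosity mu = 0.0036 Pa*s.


Q = pi*r^4*dP / (8*mu*L)
r = 0.001 m, L = 0.42 m
dP = 42 mmHg = 5599.524 Pa
Q = 1.4543e-06 m^3/s


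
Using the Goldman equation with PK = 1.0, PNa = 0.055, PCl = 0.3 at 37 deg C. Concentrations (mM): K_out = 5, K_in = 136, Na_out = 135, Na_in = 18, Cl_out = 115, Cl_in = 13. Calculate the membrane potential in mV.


Vm = (RT/F)*ln((PK*Ko + PNa*Nao + PCl*Cli)/(PK*Ki + PNa*Nai + PCl*Clo))
Numer = 16.325, Denom = 171.49
Vm = -62.85 mV


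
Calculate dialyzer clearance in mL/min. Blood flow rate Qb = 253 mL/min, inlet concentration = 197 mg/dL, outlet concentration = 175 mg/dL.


K = Qb * (Cb_in - Cb_out) / Cb_in
K = 253 * (197 - 175) / 197
K = 28.25 mL/min
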